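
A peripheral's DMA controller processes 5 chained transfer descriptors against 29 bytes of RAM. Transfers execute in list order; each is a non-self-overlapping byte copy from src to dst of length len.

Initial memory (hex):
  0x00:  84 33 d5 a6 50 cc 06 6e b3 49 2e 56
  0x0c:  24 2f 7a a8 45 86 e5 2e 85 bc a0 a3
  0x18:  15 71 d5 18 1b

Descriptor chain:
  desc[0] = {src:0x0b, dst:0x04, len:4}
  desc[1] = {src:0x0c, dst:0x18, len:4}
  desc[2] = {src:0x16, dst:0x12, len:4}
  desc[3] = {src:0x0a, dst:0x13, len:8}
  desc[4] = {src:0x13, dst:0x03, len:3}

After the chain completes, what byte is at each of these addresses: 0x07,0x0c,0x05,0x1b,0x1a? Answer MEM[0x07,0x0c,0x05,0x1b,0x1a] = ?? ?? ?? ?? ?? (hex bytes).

MEM[0x07,0x0c,0x05,0x1b,0x1a] = 7a 24 24 a8 86

[0] 0x0b->0x04 len=4 : 56 24 2f 7a
[1] 0x0c->0x18 len=4 : 24 2f 7a a8
[2] 0x16->0x12 len=4 : a0 a3 24 2f
[3] 0x0a->0x13 len=8 : 2e 56 24 2f 7a a8 45 86
[4] 0x13->0x03 len=3 : 2e 56 24
query mem[0x07]=0x7a, mem[0x0c]=0x24, mem[0x05]=0x24, mem[0x1b]=0xa8, mem[0x1a]=0x86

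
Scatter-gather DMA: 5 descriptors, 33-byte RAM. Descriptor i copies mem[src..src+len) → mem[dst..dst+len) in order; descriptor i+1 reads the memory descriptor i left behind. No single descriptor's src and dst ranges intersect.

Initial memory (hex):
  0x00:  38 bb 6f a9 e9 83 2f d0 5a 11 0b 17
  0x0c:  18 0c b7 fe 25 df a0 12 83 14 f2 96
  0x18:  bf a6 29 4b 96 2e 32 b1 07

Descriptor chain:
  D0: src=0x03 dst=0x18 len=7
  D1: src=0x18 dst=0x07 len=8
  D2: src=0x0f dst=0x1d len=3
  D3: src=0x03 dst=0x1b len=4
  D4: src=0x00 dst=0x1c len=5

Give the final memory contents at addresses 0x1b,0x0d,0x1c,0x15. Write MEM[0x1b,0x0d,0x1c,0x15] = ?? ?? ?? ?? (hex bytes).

MEM[0x1b,0x0d,0x1c,0x15] = a9 11 38 14

  after D0: wrote 7B at 0x18 = a9e9832fd05a11
  after D1: wrote 8B at 0x07 = a9e9832fd05a11b1
  after D2: wrote 3B at 0x1d = fe25df
  after D3: wrote 4B at 0x1b = a9e9832f
  after D4: wrote 5B at 0x1c = 38bb6fa9e9
query mem[0x1b]=0xa9, mem[0x0d]=0x11, mem[0x1c]=0x38, mem[0x15]=0x14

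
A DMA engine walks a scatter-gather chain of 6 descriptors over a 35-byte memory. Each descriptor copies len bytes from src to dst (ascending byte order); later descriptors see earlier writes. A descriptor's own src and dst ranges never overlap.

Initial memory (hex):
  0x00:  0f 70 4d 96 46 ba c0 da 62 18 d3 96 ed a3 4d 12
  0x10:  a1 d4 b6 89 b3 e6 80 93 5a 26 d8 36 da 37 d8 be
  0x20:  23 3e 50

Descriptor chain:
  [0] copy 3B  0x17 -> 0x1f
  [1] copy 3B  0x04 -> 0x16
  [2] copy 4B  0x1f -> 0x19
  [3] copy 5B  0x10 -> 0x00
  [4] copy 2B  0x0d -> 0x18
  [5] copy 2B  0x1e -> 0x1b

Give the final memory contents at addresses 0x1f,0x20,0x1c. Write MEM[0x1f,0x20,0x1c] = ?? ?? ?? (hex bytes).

MEM[0x1f,0x20,0x1c] = 93 5a 93

  after D0: wrote 3B at 0x1f = 935a26
  after D1: wrote 3B at 0x16 = 46bac0
  after D2: wrote 4B at 0x19 = 935a2650
  after D3: wrote 5B at 0x00 = a1d4b689b3
  after D4: wrote 2B at 0x18 = a34d
  after D5: wrote 2B at 0x1b = d893
query mem[0x1f]=0x93, mem[0x20]=0x5a, mem[0x1c]=0x93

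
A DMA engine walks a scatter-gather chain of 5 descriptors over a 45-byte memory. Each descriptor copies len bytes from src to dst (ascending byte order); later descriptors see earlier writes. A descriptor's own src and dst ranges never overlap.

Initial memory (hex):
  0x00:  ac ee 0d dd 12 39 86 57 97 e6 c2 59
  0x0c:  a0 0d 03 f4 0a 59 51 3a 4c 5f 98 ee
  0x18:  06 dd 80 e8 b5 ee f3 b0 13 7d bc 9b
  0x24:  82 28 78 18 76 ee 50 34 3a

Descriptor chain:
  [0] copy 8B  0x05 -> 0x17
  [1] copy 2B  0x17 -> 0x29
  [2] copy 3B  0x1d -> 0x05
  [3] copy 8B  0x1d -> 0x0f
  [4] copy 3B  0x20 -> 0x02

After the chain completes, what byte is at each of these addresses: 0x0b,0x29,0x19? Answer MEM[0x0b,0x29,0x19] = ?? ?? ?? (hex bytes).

  after D0: wrote 8B at 0x17 = 39865797e6c259a0
  after D1: wrote 2B at 0x29 = 3986
  after D2: wrote 3B at 0x05 = 59a0b0
  after D3: wrote 8B at 0x0f = 59a0b0137dbc9b82
  after D4: wrote 3B at 0x02 = 137dbc
query mem[0x0b]=0x59, mem[0x29]=0x39, mem[0x19]=0x57

MEM[0x0b,0x29,0x19] = 59 39 57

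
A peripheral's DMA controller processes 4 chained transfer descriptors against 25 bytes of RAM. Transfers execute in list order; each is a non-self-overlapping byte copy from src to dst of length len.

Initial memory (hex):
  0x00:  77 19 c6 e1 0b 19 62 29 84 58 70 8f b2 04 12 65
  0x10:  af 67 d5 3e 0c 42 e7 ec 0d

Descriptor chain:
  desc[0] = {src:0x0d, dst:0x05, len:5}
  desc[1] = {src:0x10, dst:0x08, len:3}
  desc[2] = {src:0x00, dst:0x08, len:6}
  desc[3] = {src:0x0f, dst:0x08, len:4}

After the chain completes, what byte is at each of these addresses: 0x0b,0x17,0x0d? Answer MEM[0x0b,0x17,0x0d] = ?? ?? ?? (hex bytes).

MEM[0x0b,0x17,0x0d] = d5 ec 04

[0] 0x0d->0x05 len=5 : 04 12 65 af 67
[1] 0x10->0x08 len=3 : af 67 d5
[2] 0x00->0x08 len=6 : 77 19 c6 e1 0b 04
[3] 0x0f->0x08 len=4 : 65 af 67 d5
query mem[0x0b]=0xd5, mem[0x17]=0xec, mem[0x0d]=0x04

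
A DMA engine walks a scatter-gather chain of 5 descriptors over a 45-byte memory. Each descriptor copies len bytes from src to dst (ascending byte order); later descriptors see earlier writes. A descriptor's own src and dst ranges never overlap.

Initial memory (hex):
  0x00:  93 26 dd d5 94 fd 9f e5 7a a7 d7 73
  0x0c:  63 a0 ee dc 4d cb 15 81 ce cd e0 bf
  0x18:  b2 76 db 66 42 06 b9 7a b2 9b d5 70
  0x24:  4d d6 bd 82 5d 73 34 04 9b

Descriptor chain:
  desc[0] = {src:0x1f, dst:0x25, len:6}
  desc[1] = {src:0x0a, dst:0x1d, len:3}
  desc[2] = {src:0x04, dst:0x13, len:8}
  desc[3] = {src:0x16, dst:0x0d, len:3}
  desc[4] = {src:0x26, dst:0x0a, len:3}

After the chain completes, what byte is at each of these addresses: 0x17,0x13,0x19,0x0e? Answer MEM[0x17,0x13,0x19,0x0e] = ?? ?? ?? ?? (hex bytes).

  after D0: wrote 6B at 0x25 = 7ab29bd5704d
  after D1: wrote 3B at 0x1d = d77363
  after D2: wrote 8B at 0x13 = 94fd9fe57aa7d773
  after D3: wrote 3B at 0x0d = e57aa7
  after D4: wrote 3B at 0x0a = b29bd5
query mem[0x17]=0x7a, mem[0x13]=0x94, mem[0x19]=0xd7, mem[0x0e]=0x7a

MEM[0x17,0x13,0x19,0x0e] = 7a 94 d7 7a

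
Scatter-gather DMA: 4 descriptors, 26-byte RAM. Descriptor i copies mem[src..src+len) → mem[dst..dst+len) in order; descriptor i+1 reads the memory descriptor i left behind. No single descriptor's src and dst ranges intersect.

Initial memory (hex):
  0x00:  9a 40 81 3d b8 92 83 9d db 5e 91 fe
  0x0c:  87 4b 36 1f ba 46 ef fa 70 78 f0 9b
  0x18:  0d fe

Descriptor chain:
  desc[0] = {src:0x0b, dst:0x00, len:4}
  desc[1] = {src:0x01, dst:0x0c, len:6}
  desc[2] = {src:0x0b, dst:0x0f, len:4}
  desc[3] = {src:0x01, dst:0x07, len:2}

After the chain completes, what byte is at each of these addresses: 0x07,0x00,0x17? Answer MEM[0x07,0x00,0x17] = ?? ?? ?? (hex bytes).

MEM[0x07,0x00,0x17] = 87 fe 9b

D0: mem[0x00..0x03] <- [fe 87 4b 36]
D1: mem[0x0c..0x11] <- [87 4b 36 b8 92 83]
D2: mem[0x0f..0x12] <- [fe 87 4b 36]
D3: mem[0x07..0x08] <- [87 4b]
query mem[0x07]=0x87, mem[0x00]=0xfe, mem[0x17]=0x9b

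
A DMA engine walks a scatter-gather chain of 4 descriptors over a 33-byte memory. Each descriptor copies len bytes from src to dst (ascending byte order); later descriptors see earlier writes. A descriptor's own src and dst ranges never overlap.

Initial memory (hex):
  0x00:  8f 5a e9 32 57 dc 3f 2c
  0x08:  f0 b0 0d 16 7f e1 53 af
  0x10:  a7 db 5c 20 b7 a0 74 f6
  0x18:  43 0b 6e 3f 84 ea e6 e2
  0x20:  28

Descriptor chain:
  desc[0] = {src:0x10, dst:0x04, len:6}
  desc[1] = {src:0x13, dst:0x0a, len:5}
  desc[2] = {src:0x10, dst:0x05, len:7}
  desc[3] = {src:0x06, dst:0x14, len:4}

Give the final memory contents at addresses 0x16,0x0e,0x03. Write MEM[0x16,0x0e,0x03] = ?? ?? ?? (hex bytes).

#0 dst[0x04+6] := {0xa7,0xdb,0x5c,0x20,0xb7,0xa0}
#1 dst[0x0a+5] := {0x20,0xb7,0xa0,0x74,0xf6}
#2 dst[0x05+7] := {0xa7,0xdb,0x5c,0x20,0xb7,0xa0,0x74}
#3 dst[0x14+4] := {0xdb,0x5c,0x20,0xb7}
query mem[0x16]=0x20, mem[0x0e]=0xf6, mem[0x03]=0x32

MEM[0x16,0x0e,0x03] = 20 f6 32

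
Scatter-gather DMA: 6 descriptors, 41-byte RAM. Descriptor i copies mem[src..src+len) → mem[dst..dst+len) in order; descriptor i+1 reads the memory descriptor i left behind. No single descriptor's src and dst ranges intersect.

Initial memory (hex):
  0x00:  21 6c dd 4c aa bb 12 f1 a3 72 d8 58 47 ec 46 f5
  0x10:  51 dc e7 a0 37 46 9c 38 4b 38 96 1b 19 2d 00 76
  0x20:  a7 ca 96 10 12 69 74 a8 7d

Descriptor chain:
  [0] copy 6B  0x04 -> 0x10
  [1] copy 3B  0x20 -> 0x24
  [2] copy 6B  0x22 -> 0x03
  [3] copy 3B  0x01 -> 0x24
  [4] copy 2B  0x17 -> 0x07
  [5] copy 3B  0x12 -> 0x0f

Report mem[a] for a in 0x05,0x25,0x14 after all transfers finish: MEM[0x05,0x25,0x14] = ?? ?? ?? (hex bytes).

#0 dst[0x10+6] := {0xaa,0xbb,0x12,0xf1,0xa3,0x72}
#1 dst[0x24+3] := {0xa7,0xca,0x96}
#2 dst[0x03+6] := {0x96,0x10,0xa7,0xca,0x96,0xa8}
#3 dst[0x24+3] := {0x6c,0xdd,0x96}
#4 dst[0x07+2] := {0x38,0x4b}
#5 dst[0x0f+3] := {0x12,0xf1,0xa3}
query mem[0x05]=0xa7, mem[0x25]=0xdd, mem[0x14]=0xa3

MEM[0x05,0x25,0x14] = a7 dd a3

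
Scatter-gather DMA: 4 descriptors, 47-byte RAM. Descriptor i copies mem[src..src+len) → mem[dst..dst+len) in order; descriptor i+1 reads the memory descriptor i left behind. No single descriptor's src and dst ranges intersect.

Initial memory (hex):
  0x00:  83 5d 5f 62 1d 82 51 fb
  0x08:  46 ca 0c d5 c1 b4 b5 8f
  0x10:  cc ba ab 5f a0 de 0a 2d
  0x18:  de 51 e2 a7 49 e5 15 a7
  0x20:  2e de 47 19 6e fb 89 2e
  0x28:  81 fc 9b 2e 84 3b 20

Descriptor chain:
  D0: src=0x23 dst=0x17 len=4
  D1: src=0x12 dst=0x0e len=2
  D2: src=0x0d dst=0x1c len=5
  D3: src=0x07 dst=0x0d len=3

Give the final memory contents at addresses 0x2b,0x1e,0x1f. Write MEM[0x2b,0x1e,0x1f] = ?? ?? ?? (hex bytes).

MEM[0x2b,0x1e,0x1f] = 2e 5f cc

  after D0: wrote 4B at 0x17 = 196efb89
  after D1: wrote 2B at 0x0e = ab5f
  after D2: wrote 5B at 0x1c = b4ab5fccba
  after D3: wrote 3B at 0x0d = fb46ca
query mem[0x2b]=0x2e, mem[0x1e]=0x5f, mem[0x1f]=0xcc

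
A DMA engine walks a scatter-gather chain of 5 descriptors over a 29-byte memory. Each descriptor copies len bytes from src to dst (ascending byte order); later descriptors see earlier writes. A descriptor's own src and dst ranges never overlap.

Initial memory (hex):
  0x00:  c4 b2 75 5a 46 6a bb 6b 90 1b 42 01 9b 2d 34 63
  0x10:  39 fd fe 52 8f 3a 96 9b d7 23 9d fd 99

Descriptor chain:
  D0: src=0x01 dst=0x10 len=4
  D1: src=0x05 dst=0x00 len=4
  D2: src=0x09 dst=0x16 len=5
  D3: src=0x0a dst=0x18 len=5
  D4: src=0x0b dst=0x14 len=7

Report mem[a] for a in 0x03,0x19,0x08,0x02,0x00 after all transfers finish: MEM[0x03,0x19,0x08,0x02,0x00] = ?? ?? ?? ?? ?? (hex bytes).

MEM[0x03,0x19,0x08,0x02,0x00] = 90 b2 90 6b 6a

[0] 0x01->0x10 len=4 : b2 75 5a 46
[1] 0x05->0x00 len=4 : 6a bb 6b 90
[2] 0x09->0x16 len=5 : 1b 42 01 9b 2d
[3] 0x0a->0x18 len=5 : 42 01 9b 2d 34
[4] 0x0b->0x14 len=7 : 01 9b 2d 34 63 b2 75
query mem[0x03]=0x90, mem[0x19]=0xb2, mem[0x08]=0x90, mem[0x02]=0x6b, mem[0x00]=0x6a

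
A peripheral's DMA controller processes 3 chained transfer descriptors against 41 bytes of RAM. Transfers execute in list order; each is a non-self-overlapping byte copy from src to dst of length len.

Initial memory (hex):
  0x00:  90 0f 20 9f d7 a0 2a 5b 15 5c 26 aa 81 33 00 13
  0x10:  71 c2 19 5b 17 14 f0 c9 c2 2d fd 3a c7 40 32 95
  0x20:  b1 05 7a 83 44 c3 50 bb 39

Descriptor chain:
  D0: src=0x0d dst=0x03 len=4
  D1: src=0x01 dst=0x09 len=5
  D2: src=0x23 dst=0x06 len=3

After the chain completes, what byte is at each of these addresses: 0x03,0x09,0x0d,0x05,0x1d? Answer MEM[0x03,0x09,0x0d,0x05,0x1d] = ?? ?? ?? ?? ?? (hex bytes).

  after D0: wrote 4B at 0x03 = 33001371
  after D1: wrote 5B at 0x09 = 0f20330013
  after D2: wrote 3B at 0x06 = 8344c3
query mem[0x03]=0x33, mem[0x09]=0x0f, mem[0x0d]=0x13, mem[0x05]=0x13, mem[0x1d]=0x40

MEM[0x03,0x09,0x0d,0x05,0x1d] = 33 0f 13 13 40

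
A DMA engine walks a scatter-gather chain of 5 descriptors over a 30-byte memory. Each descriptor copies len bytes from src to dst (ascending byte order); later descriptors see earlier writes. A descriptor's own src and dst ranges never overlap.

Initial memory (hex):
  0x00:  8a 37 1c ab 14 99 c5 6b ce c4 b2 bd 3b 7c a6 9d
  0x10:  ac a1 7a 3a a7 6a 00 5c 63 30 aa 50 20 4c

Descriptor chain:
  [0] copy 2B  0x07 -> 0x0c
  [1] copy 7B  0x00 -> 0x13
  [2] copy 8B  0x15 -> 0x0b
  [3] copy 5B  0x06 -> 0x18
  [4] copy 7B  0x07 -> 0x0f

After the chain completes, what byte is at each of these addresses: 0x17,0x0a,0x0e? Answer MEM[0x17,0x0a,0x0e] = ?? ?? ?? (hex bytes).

[0] 0x07->0x0c len=2 : 6b ce
[1] 0x00->0x13 len=7 : 8a 37 1c ab 14 99 c5
[2] 0x15->0x0b len=8 : 1c ab 14 99 c5 aa 50 20
[3] 0x06->0x18 len=5 : c5 6b ce c4 b2
[4] 0x07->0x0f len=7 : 6b ce c4 b2 1c ab 14
query mem[0x17]=0x14, mem[0x0a]=0xb2, mem[0x0e]=0x99

MEM[0x17,0x0a,0x0e] = 14 b2 99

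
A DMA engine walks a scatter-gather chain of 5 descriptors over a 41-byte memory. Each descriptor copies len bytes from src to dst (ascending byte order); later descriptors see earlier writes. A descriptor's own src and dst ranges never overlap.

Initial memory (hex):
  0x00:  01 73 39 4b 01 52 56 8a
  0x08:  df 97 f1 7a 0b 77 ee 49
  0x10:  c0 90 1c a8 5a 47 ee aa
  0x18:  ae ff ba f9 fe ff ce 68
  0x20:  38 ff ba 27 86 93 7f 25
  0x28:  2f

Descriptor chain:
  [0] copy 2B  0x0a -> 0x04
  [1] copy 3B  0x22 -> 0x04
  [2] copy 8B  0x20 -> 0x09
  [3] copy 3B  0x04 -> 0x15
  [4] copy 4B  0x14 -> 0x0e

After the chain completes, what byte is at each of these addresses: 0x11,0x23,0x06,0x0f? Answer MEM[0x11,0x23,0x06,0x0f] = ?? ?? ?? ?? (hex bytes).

  after D0: wrote 2B at 0x04 = f17a
  after D1: wrote 3B at 0x04 = ba2786
  after D2: wrote 8B at 0x09 = 38ffba2786937f25
  after D3: wrote 3B at 0x15 = ba2786
  after D4: wrote 4B at 0x0e = 5aba2786
query mem[0x11]=0x86, mem[0x23]=0x27, mem[0x06]=0x86, mem[0x0f]=0xba

MEM[0x11,0x23,0x06,0x0f] = 86 27 86 ba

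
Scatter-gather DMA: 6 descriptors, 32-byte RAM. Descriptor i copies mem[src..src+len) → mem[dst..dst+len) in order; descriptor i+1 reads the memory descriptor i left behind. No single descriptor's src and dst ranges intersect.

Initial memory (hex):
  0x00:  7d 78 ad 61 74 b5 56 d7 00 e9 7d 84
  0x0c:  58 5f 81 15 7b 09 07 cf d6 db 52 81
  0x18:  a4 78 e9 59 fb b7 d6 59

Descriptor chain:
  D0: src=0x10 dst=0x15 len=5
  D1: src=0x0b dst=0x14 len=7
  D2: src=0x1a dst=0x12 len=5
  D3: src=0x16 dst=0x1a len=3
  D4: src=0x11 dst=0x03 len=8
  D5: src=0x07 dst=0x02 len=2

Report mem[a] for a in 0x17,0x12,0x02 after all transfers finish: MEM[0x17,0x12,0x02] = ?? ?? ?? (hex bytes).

MEM[0x17,0x12,0x02] = 81 09 b7

D0: mem[0x15..0x19] <- [7b 09 07 cf d6]
D1: mem[0x14..0x1a] <- [84 58 5f 81 15 7b 09]
D2: mem[0x12..0x16] <- [09 59 fb b7 d6]
D3: mem[0x1a..0x1c] <- [d6 81 15]
D4: mem[0x03..0x0a] <- [09 09 59 fb b7 d6 81 15]
D5: mem[0x02..0x03] <- [b7 d6]
query mem[0x17]=0x81, mem[0x12]=0x09, mem[0x02]=0xb7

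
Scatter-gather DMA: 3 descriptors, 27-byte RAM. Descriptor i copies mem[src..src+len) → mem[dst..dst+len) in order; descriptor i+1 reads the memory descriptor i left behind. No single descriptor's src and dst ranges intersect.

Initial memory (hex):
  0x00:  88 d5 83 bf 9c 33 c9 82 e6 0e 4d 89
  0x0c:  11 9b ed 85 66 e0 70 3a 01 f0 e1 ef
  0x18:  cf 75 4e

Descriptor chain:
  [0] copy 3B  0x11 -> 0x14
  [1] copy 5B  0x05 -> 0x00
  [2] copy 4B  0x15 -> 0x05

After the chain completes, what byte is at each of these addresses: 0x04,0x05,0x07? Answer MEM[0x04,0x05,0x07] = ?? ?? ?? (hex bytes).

MEM[0x04,0x05,0x07] = 0e 70 ef

[0] 0x11->0x14 len=3 : e0 70 3a
[1] 0x05->0x00 len=5 : 33 c9 82 e6 0e
[2] 0x15->0x05 len=4 : 70 3a ef cf
query mem[0x04]=0x0e, mem[0x05]=0x70, mem[0x07]=0xef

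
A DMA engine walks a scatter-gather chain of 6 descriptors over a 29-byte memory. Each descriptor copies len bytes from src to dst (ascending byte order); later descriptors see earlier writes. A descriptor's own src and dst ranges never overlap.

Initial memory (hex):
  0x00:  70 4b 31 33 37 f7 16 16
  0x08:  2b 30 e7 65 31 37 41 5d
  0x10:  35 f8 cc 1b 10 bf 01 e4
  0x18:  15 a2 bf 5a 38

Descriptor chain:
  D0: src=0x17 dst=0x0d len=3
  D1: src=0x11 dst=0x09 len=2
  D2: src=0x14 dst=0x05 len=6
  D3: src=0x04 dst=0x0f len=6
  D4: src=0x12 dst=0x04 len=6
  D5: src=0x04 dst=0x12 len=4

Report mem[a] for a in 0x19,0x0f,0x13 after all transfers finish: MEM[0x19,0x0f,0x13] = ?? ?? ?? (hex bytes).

[0] 0x17->0x0d len=3 : e4 15 a2
[1] 0x11->0x09 len=2 : f8 cc
[2] 0x14->0x05 len=6 : 10 bf 01 e4 15 a2
[3] 0x04->0x0f len=6 : 37 10 bf 01 e4 15
[4] 0x12->0x04 len=6 : 01 e4 15 bf 01 e4
[5] 0x04->0x12 len=4 : 01 e4 15 bf
query mem[0x19]=0xa2, mem[0x0f]=0x37, mem[0x13]=0xe4

MEM[0x19,0x0f,0x13] = a2 37 e4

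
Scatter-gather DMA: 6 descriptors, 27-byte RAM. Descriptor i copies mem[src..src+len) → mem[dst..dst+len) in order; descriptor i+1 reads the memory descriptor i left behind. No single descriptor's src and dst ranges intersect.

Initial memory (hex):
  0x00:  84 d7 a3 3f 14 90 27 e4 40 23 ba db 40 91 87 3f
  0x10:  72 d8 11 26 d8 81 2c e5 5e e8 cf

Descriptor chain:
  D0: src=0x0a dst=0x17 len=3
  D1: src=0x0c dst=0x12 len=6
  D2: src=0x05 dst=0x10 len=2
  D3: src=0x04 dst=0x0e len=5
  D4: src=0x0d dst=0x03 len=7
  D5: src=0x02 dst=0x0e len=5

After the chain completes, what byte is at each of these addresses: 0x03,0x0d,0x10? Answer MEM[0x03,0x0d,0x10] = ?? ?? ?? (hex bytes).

[0] 0x0a->0x17 len=3 : ba db 40
[1] 0x0c->0x12 len=6 : 40 91 87 3f 72 d8
[2] 0x05->0x10 len=2 : 90 27
[3] 0x04->0x0e len=5 : 14 90 27 e4 40
[4] 0x0d->0x03 len=7 : 91 14 90 27 e4 40 91
[5] 0x02->0x0e len=5 : a3 91 14 90 27
query mem[0x03]=0x91, mem[0x0d]=0x91, mem[0x10]=0x14

MEM[0x03,0x0d,0x10] = 91 91 14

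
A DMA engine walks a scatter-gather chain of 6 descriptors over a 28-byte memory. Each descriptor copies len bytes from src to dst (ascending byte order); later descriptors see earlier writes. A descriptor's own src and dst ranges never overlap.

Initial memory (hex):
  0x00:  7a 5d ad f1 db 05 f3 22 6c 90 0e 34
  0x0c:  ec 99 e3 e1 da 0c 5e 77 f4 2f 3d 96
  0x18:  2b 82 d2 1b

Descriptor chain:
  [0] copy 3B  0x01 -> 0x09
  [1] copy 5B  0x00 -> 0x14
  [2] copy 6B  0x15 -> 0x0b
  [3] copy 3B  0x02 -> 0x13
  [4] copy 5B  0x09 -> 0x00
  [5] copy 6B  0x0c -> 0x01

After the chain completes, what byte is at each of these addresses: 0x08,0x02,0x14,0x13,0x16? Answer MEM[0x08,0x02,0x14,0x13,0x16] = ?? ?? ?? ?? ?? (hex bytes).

MEM[0x08,0x02,0x14,0x13,0x16] = 6c f1 f1 ad ad

  after D0: wrote 3B at 0x09 = 5dadf1
  after D1: wrote 5B at 0x14 = 7a5dadf1db
  after D2: wrote 6B at 0x0b = 5dadf1db82d2
  after D3: wrote 3B at 0x13 = adf1db
  after D4: wrote 5B at 0x00 = 5dad5dadf1
  after D5: wrote 6B at 0x01 = adf1db82d20c
query mem[0x08]=0x6c, mem[0x02]=0xf1, mem[0x14]=0xf1, mem[0x13]=0xad, mem[0x16]=0xad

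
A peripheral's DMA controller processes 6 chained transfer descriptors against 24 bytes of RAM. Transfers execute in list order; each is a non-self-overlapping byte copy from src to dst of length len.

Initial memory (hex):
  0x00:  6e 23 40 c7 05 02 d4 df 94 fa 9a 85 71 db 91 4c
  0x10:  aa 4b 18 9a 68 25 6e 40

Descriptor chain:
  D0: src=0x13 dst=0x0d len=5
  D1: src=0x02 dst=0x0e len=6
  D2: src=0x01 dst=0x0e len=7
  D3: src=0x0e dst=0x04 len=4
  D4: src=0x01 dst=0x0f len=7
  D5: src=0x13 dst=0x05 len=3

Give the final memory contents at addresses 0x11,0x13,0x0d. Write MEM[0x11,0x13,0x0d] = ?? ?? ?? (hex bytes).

MEM[0x11,0x13,0x0d] = c7 40 9a

D0: mem[0x0d..0x11] <- [9a 68 25 6e 40]
D1: mem[0x0e..0x13] <- [40 c7 05 02 d4 df]
D2: mem[0x0e..0x14] <- [23 40 c7 05 02 d4 df]
D3: mem[0x04..0x07] <- [23 40 c7 05]
D4: mem[0x0f..0x15] <- [23 40 c7 23 40 c7 05]
D5: mem[0x05..0x07] <- [40 c7 05]
query mem[0x11]=0xc7, mem[0x13]=0x40, mem[0x0d]=0x9a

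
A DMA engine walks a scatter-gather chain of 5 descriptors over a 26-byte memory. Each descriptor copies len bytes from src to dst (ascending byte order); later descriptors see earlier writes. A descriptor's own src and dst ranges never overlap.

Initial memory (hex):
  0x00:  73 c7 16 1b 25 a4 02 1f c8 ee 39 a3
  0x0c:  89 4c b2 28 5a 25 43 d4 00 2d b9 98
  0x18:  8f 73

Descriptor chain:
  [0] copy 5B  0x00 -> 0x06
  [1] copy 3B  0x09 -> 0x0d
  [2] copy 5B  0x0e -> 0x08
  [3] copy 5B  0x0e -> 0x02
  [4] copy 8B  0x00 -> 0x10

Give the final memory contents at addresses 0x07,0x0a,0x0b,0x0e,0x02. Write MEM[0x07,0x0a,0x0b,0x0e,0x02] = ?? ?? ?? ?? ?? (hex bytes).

MEM[0x07,0x0a,0x0b,0x0e,0x02] = c7 5a 25 25 25

[0] 0x00->0x06 len=5 : 73 c7 16 1b 25
[1] 0x09->0x0d len=3 : 1b 25 a3
[2] 0x0e->0x08 len=5 : 25 a3 5a 25 43
[3] 0x0e->0x02 len=5 : 25 a3 5a 25 43
[4] 0x00->0x10 len=8 : 73 c7 25 a3 5a 25 43 c7
query mem[0x07]=0xc7, mem[0x0a]=0x5a, mem[0x0b]=0x25, mem[0x0e]=0x25, mem[0x02]=0x25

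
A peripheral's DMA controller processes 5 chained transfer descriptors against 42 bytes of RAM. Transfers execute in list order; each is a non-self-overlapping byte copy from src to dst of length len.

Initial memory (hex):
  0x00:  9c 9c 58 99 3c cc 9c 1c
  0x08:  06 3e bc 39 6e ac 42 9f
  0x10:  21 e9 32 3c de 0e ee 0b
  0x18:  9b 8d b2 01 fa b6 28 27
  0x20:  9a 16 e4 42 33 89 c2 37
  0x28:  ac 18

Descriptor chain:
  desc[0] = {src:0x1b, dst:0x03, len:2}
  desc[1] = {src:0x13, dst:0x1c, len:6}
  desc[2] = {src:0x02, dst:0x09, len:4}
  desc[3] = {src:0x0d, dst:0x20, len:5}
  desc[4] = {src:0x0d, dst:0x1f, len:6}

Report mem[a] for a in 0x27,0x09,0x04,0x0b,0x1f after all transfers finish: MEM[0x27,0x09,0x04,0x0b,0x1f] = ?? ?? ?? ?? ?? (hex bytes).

MEM[0x27,0x09,0x04,0x0b,0x1f] = 37 58 fa fa ac

[0] 0x1b->0x03 len=2 : 01 fa
[1] 0x13->0x1c len=6 : 3c de 0e ee 0b 9b
[2] 0x02->0x09 len=4 : 58 01 fa cc
[3] 0x0d->0x20 len=5 : ac 42 9f 21 e9
[4] 0x0d->0x1f len=6 : ac 42 9f 21 e9 32
query mem[0x27]=0x37, mem[0x09]=0x58, mem[0x04]=0xfa, mem[0x0b]=0xfa, mem[0x1f]=0xac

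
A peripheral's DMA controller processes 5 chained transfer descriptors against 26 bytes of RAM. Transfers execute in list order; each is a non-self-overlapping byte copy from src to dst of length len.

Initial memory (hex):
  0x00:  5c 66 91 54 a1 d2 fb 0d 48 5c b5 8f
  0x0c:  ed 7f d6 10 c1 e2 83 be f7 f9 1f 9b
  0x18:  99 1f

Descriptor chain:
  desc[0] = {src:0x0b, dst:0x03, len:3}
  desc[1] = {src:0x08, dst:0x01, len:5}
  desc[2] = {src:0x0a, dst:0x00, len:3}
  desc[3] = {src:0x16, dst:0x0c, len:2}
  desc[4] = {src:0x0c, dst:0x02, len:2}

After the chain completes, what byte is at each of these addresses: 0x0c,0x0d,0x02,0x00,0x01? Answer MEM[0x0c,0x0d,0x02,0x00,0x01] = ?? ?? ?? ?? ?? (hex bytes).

MEM[0x0c,0x0d,0x02,0x00,0x01] = 1f 9b 1f b5 8f

D0: mem[0x03..0x05] <- [8f ed 7f]
D1: mem[0x01..0x05] <- [48 5c b5 8f ed]
D2: mem[0x00..0x02] <- [b5 8f ed]
D3: mem[0x0c..0x0d] <- [1f 9b]
D4: mem[0x02..0x03] <- [1f 9b]
query mem[0x0c]=0x1f, mem[0x0d]=0x9b, mem[0x02]=0x1f, mem[0x00]=0xb5, mem[0x01]=0x8f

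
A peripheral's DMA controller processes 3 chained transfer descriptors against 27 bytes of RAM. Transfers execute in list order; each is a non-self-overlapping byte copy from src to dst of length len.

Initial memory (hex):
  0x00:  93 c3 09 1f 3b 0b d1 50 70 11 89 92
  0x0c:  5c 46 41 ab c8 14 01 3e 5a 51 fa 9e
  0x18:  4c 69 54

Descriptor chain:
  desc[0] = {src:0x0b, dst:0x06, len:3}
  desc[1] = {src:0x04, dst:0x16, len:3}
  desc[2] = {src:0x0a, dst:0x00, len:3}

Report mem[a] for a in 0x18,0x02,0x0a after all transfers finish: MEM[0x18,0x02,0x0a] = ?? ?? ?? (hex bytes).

MEM[0x18,0x02,0x0a] = 92 5c 89

[0] 0x0b->0x06 len=3 : 92 5c 46
[1] 0x04->0x16 len=3 : 3b 0b 92
[2] 0x0a->0x00 len=3 : 89 92 5c
query mem[0x18]=0x92, mem[0x02]=0x5c, mem[0x0a]=0x89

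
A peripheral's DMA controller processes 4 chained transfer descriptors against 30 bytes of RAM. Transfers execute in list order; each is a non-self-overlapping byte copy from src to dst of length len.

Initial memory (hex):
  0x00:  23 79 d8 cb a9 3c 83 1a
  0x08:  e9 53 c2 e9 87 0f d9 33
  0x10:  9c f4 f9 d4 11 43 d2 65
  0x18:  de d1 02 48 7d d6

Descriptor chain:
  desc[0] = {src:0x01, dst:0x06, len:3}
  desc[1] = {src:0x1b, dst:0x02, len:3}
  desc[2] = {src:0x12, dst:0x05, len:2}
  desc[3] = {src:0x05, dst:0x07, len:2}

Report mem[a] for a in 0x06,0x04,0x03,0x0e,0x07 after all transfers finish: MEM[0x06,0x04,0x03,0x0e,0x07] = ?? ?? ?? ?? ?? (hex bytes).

MEM[0x06,0x04,0x03,0x0e,0x07] = d4 d6 7d d9 f9

D0: mem[0x06..0x08] <- [79 d8 cb]
D1: mem[0x02..0x04] <- [48 7d d6]
D2: mem[0x05..0x06] <- [f9 d4]
D3: mem[0x07..0x08] <- [f9 d4]
query mem[0x06]=0xd4, mem[0x04]=0xd6, mem[0x03]=0x7d, mem[0x0e]=0xd9, mem[0x07]=0xf9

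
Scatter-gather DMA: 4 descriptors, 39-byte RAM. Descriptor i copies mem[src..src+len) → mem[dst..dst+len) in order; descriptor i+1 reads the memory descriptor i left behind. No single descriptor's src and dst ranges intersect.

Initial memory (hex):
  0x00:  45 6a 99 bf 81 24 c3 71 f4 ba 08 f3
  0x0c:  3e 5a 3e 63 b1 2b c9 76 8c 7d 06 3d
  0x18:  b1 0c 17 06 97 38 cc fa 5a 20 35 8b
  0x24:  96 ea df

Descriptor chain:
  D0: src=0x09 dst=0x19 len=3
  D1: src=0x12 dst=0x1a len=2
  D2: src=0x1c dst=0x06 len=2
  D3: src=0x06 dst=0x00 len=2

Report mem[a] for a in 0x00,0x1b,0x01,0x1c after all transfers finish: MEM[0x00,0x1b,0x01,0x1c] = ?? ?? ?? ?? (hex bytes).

MEM[0x00,0x1b,0x01,0x1c] = 97 76 38 97

#0 dst[0x19+3] := {0xba,0x08,0xf3}
#1 dst[0x1a+2] := {0xc9,0x76}
#2 dst[0x06+2] := {0x97,0x38}
#3 dst[0x00+2] := {0x97,0x38}
query mem[0x00]=0x97, mem[0x1b]=0x76, mem[0x01]=0x38, mem[0x1c]=0x97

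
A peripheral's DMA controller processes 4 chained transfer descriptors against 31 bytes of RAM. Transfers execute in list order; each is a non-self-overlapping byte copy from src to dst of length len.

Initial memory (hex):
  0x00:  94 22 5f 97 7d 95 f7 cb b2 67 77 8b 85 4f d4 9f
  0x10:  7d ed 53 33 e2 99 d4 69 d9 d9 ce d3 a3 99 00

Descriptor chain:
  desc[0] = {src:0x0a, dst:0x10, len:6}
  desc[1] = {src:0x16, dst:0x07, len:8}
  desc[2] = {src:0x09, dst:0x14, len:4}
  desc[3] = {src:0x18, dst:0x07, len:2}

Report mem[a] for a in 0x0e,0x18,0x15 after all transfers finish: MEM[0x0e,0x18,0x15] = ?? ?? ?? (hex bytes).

MEM[0x0e,0x18,0x15] = 99 d9 d9

#0 dst[0x10+6] := {0x77,0x8b,0x85,0x4f,0xd4,0x9f}
#1 dst[0x07+8] := {0xd4,0x69,0xd9,0xd9,0xce,0xd3,0xa3,0x99}
#2 dst[0x14+4] := {0xd9,0xd9,0xce,0xd3}
#3 dst[0x07+2] := {0xd9,0xd9}
query mem[0x0e]=0x99, mem[0x18]=0xd9, mem[0x15]=0xd9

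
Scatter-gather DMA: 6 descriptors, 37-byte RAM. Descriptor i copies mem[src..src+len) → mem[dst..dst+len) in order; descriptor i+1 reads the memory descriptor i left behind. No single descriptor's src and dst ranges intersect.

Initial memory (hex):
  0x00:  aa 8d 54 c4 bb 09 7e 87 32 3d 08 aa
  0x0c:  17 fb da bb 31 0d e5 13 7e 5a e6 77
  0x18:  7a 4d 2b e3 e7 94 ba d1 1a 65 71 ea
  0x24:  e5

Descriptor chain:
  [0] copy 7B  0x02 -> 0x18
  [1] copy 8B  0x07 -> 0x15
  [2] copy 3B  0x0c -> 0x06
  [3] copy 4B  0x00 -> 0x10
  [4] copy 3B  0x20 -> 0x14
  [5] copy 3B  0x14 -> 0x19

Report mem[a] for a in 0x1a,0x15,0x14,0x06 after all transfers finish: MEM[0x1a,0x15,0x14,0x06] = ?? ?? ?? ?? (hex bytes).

D0: mem[0x18..0x1e] <- [54 c4 bb 09 7e 87 32]
D1: mem[0x15..0x1c] <- [87 32 3d 08 aa 17 fb da]
D2: mem[0x06..0x08] <- [17 fb da]
D3: mem[0x10..0x13] <- [aa 8d 54 c4]
D4: mem[0x14..0x16] <- [1a 65 71]
D5: mem[0x19..0x1b] <- [1a 65 71]
query mem[0x1a]=0x65, mem[0x15]=0x65, mem[0x14]=0x1a, mem[0x06]=0x17

MEM[0x1a,0x15,0x14,0x06] = 65 65 1a 17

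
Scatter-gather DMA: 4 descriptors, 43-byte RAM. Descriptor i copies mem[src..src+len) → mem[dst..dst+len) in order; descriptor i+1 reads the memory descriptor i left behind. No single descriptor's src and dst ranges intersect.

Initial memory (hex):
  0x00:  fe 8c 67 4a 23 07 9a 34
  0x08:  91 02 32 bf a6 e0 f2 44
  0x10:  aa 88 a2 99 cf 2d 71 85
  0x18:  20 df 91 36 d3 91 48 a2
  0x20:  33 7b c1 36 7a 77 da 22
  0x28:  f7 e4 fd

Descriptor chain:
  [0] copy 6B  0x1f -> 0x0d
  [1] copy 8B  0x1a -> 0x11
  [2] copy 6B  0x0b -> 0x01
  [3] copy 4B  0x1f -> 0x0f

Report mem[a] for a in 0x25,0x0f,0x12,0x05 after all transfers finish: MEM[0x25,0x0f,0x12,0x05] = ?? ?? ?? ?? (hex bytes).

MEM[0x25,0x0f,0x12,0x05] = 77 a2 c1 7b

D0: mem[0x0d..0x12] <- [a2 33 7b c1 36 7a]
D1: mem[0x11..0x18] <- [91 36 d3 91 48 a2 33 7b]
D2: mem[0x01..0x06] <- [bf a6 a2 33 7b c1]
D3: mem[0x0f..0x12] <- [a2 33 7b c1]
query mem[0x25]=0x77, mem[0x0f]=0xa2, mem[0x12]=0xc1, mem[0x05]=0x7b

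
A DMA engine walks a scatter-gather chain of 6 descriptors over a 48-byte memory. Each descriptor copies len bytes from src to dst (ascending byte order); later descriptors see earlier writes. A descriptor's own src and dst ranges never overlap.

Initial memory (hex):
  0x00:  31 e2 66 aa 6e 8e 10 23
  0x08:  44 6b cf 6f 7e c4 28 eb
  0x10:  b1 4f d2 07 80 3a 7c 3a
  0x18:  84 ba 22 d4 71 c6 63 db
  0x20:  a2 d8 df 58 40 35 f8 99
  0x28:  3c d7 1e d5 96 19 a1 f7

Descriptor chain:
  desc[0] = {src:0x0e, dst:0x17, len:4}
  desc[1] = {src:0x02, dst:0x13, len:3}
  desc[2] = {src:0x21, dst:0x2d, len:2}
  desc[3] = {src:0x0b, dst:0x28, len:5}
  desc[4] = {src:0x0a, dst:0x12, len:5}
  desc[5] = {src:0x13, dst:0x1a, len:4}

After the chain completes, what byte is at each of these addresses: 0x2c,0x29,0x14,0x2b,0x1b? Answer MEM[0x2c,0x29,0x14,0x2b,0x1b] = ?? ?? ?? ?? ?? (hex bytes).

MEM[0x2c,0x29,0x14,0x2b,0x1b] = eb 7e 7e 28 7e

[0] 0x0e->0x17 len=4 : 28 eb b1 4f
[1] 0x02->0x13 len=3 : 66 aa 6e
[2] 0x21->0x2d len=2 : d8 df
[3] 0x0b->0x28 len=5 : 6f 7e c4 28 eb
[4] 0x0a->0x12 len=5 : cf 6f 7e c4 28
[5] 0x13->0x1a len=4 : 6f 7e c4 28
query mem[0x2c]=0xeb, mem[0x29]=0x7e, mem[0x14]=0x7e, mem[0x2b]=0x28, mem[0x1b]=0x7e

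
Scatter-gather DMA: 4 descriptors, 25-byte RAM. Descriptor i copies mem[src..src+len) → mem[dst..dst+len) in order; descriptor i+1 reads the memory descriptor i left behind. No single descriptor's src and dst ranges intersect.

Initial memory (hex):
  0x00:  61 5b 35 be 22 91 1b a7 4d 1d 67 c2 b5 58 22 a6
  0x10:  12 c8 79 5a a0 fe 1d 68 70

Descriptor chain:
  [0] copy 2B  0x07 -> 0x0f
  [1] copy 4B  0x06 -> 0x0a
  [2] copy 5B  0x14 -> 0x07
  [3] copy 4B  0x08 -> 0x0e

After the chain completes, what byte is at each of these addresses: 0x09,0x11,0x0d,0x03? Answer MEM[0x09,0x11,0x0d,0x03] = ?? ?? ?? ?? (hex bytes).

D0: mem[0x0f..0x10] <- [a7 4d]
D1: mem[0x0a..0x0d] <- [1b a7 4d 1d]
D2: mem[0x07..0x0b] <- [a0 fe 1d 68 70]
D3: mem[0x0e..0x11] <- [fe 1d 68 70]
query mem[0x09]=0x1d, mem[0x11]=0x70, mem[0x0d]=0x1d, mem[0x03]=0xbe

MEM[0x09,0x11,0x0d,0x03] = 1d 70 1d be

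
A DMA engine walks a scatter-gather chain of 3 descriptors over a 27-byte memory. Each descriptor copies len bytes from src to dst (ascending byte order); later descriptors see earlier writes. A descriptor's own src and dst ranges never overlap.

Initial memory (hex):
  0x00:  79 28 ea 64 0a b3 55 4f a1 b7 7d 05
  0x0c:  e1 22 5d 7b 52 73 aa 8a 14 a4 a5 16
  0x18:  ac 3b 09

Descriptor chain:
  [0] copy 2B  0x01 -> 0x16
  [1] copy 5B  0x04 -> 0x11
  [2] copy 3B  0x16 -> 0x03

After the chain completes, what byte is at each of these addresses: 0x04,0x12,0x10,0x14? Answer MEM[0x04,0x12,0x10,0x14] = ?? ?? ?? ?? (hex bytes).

MEM[0x04,0x12,0x10,0x14] = ea b3 52 4f

[0] 0x01->0x16 len=2 : 28 ea
[1] 0x04->0x11 len=5 : 0a b3 55 4f a1
[2] 0x16->0x03 len=3 : 28 ea ac
query mem[0x04]=0xea, mem[0x12]=0xb3, mem[0x10]=0x52, mem[0x14]=0x4f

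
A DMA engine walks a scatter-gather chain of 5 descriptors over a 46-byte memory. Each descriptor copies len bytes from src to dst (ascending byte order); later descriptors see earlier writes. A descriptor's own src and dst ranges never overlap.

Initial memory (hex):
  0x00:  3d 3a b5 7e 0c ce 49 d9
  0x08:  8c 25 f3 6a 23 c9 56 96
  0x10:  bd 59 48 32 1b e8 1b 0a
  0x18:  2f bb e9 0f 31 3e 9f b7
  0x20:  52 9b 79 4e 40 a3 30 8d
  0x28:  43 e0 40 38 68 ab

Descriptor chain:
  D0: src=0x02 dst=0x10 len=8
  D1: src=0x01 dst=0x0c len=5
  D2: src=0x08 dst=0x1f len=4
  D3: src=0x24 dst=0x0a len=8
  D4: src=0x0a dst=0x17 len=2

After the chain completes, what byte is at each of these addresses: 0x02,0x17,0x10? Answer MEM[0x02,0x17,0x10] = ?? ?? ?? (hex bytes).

D0: mem[0x10..0x17] <- [b5 7e 0c ce 49 d9 8c 25]
D1: mem[0x0c..0x10] <- [3a b5 7e 0c ce]
D2: mem[0x1f..0x22] <- [8c 25 f3 6a]
D3: mem[0x0a..0x11] <- [40 a3 30 8d 43 e0 40 38]
D4: mem[0x17..0x18] <- [40 a3]
query mem[0x02]=0xb5, mem[0x17]=0x40, mem[0x10]=0x40

MEM[0x02,0x17,0x10] = b5 40 40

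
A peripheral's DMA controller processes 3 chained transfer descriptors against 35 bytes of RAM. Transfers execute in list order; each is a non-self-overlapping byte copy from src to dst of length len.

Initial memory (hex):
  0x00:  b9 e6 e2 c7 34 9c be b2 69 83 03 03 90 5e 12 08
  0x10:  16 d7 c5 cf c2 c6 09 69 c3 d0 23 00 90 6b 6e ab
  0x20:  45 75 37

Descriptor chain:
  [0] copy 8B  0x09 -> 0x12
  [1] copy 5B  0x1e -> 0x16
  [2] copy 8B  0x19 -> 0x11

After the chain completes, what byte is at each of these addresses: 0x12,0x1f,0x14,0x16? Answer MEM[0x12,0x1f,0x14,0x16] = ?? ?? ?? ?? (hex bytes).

[0] 0x09->0x12 len=8 : 83 03 03 90 5e 12 08 16
[1] 0x1e->0x16 len=5 : 6e ab 45 75 37
[2] 0x19->0x11 len=8 : 75 37 00 90 6b 6e ab 45
query mem[0x12]=0x37, mem[0x1f]=0xab, mem[0x14]=0x90, mem[0x16]=0x6e

MEM[0x12,0x1f,0x14,0x16] = 37 ab 90 6e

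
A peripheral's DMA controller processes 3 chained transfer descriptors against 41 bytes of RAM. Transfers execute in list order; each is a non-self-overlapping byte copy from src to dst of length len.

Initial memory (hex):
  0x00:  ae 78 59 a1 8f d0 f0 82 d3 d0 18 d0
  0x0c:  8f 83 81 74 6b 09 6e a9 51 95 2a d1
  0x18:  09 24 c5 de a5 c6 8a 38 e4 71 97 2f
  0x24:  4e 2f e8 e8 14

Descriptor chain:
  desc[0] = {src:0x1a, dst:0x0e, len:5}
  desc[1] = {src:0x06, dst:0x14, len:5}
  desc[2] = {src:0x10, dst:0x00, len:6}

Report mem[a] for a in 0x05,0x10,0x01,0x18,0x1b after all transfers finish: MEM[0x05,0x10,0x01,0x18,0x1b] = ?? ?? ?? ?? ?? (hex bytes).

#0 dst[0x0e+5] := {0xc5,0xde,0xa5,0xc6,0x8a}
#1 dst[0x14+5] := {0xf0,0x82,0xd3,0xd0,0x18}
#2 dst[0x00+6] := {0xa5,0xc6,0x8a,0xa9,0xf0,0x82}
query mem[0x05]=0x82, mem[0x10]=0xa5, mem[0x01]=0xc6, mem[0x18]=0x18, mem[0x1b]=0xde

MEM[0x05,0x10,0x01,0x18,0x1b] = 82 a5 c6 18 de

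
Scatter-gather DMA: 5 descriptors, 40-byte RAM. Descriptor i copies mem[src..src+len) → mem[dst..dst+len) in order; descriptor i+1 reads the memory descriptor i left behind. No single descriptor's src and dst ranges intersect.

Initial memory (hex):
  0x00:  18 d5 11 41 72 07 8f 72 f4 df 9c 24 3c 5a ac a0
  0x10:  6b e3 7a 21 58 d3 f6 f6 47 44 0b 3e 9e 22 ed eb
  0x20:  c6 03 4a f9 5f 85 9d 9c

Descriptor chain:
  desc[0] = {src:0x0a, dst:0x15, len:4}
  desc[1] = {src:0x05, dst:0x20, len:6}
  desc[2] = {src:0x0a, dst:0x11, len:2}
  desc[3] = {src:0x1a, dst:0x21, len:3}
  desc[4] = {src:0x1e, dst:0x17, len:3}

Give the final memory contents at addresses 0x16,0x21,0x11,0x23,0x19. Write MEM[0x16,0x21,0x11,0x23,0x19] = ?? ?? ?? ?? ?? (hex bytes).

[0] 0x0a->0x15 len=4 : 9c 24 3c 5a
[1] 0x05->0x20 len=6 : 07 8f 72 f4 df 9c
[2] 0x0a->0x11 len=2 : 9c 24
[3] 0x1a->0x21 len=3 : 0b 3e 9e
[4] 0x1e->0x17 len=3 : ed eb 07
query mem[0x16]=0x24, mem[0x21]=0x0b, mem[0x11]=0x9c, mem[0x23]=0x9e, mem[0x19]=0x07

MEM[0x16,0x21,0x11,0x23,0x19] = 24 0b 9c 9e 07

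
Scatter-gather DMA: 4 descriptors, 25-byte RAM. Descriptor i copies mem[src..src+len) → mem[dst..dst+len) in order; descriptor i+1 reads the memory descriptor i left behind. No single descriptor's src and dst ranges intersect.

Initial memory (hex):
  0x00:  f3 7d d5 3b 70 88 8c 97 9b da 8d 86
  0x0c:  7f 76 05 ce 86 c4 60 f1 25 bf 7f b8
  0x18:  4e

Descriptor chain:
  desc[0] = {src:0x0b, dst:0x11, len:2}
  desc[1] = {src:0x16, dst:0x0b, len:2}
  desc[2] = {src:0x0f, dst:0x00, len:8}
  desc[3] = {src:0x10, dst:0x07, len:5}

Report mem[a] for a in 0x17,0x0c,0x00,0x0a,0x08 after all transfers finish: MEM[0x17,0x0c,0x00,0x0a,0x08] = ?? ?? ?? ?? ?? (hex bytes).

MEM[0x17,0x0c,0x00,0x0a,0x08] = b8 b8 ce f1 86

[0] 0x0b->0x11 len=2 : 86 7f
[1] 0x16->0x0b len=2 : 7f b8
[2] 0x0f->0x00 len=8 : ce 86 86 7f f1 25 bf 7f
[3] 0x10->0x07 len=5 : 86 86 7f f1 25
query mem[0x17]=0xb8, mem[0x0c]=0xb8, mem[0x00]=0xce, mem[0x0a]=0xf1, mem[0x08]=0x86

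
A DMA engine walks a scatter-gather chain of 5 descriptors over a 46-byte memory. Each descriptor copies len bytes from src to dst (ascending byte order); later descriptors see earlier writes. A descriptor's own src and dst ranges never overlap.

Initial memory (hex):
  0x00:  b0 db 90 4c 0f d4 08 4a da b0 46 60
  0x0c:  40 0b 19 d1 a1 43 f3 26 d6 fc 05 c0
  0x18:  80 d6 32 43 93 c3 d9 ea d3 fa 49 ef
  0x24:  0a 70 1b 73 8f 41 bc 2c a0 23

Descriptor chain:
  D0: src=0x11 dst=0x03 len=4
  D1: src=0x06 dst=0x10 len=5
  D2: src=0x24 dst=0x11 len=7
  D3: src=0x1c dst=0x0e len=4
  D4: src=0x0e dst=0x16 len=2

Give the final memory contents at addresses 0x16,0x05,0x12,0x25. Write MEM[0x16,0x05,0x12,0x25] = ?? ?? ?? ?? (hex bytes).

MEM[0x16,0x05,0x12,0x25] = 93 26 70 70

D0: mem[0x03..0x06] <- [43 f3 26 d6]
D1: mem[0x10..0x14] <- [d6 4a da b0 46]
D2: mem[0x11..0x17] <- [0a 70 1b 73 8f 41 bc]
D3: mem[0x0e..0x11] <- [93 c3 d9 ea]
D4: mem[0x16..0x17] <- [93 c3]
query mem[0x16]=0x93, mem[0x05]=0x26, mem[0x12]=0x70, mem[0x25]=0x70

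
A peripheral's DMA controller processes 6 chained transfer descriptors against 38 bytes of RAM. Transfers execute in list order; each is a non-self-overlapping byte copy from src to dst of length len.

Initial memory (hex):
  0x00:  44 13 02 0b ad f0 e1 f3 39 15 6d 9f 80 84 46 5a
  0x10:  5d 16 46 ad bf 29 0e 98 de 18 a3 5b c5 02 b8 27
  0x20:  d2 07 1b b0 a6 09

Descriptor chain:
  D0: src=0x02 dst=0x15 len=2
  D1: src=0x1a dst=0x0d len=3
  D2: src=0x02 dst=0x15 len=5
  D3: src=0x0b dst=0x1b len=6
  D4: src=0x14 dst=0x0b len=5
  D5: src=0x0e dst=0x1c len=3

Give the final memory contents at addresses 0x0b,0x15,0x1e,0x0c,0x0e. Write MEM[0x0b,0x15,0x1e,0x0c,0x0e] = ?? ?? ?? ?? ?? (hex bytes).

MEM[0x0b,0x15,0x1e,0x0c,0x0e] = bf 02 5d 02 ad

D0: mem[0x15..0x16] <- [02 0b]
D1: mem[0x0d..0x0f] <- [a3 5b c5]
D2: mem[0x15..0x19] <- [02 0b ad f0 e1]
D3: mem[0x1b..0x20] <- [9f 80 a3 5b c5 5d]
D4: mem[0x0b..0x0f] <- [bf 02 0b ad f0]
D5: mem[0x1c..0x1e] <- [ad f0 5d]
query mem[0x0b]=0xbf, mem[0x15]=0x02, mem[0x1e]=0x5d, mem[0x0c]=0x02, mem[0x0e]=0xad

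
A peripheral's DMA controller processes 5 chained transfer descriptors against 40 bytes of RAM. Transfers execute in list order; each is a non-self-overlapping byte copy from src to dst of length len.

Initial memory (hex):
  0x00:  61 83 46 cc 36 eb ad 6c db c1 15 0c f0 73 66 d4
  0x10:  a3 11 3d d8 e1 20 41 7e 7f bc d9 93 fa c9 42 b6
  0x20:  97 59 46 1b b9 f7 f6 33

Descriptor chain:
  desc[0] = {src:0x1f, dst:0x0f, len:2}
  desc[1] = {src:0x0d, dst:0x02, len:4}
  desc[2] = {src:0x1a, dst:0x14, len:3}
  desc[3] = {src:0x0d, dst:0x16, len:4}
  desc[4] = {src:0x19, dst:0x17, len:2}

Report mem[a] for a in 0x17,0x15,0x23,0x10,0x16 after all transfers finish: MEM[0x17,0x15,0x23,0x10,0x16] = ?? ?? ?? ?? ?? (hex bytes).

#0 dst[0x0f+2] := {0xb6,0x97}
#1 dst[0x02+4] := {0x73,0x66,0xb6,0x97}
#2 dst[0x14+3] := {0xd9,0x93,0xfa}
#3 dst[0x16+4] := {0x73,0x66,0xb6,0x97}
#4 dst[0x17+2] := {0x97,0xd9}
query mem[0x17]=0x97, mem[0x15]=0x93, mem[0x23]=0x1b, mem[0x10]=0x97, mem[0x16]=0x73

MEM[0x17,0x15,0x23,0x10,0x16] = 97 93 1b 97 73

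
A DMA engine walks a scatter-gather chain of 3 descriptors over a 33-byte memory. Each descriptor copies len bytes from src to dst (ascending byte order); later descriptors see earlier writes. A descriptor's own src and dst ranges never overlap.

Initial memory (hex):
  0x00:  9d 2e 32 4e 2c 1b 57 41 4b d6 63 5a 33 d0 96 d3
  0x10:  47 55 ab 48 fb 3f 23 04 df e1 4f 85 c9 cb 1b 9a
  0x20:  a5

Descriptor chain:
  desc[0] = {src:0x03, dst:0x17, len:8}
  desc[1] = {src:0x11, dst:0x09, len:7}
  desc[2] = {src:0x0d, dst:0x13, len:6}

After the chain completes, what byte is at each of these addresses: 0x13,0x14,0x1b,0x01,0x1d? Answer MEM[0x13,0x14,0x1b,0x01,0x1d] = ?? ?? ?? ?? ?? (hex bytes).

#0 dst[0x17+8] := {0x4e,0x2c,0x1b,0x57,0x41,0x4b,0xd6,0x63}
#1 dst[0x09+7] := {0x55,0xab,0x48,0xfb,0x3f,0x23,0x4e}
#2 dst[0x13+6] := {0x3f,0x23,0x4e,0x47,0x55,0xab}
query mem[0x13]=0x3f, mem[0x14]=0x23, mem[0x1b]=0x41, mem[0x01]=0x2e, mem[0x1d]=0xd6

MEM[0x13,0x14,0x1b,0x01,0x1d] = 3f 23 41 2e d6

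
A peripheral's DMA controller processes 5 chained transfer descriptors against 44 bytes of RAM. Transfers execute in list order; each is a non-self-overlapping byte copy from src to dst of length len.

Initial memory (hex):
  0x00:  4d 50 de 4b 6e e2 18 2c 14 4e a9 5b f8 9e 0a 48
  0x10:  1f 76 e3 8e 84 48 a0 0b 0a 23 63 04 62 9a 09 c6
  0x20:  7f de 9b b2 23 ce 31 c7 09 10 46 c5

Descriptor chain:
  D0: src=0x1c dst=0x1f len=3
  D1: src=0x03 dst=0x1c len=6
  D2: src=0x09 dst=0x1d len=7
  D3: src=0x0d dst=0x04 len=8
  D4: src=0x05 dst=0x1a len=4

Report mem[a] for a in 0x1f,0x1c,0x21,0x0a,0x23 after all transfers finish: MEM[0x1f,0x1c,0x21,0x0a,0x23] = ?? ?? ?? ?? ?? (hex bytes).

MEM[0x1f,0x1c,0x21,0x0a,0x23] = 5b 1f 9e 8e 48

  after D0: wrote 3B at 0x1f = 629a09
  after D1: wrote 6B at 0x1c = 4b6ee2182c14
  after D2: wrote 7B at 0x1d = 4ea95bf89e0a48
  after D3: wrote 8B at 0x04 = 9e0a481f76e38e84
  after D4: wrote 4B at 0x1a = 0a481f76
query mem[0x1f]=0x5b, mem[0x1c]=0x1f, mem[0x21]=0x9e, mem[0x0a]=0x8e, mem[0x23]=0x48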